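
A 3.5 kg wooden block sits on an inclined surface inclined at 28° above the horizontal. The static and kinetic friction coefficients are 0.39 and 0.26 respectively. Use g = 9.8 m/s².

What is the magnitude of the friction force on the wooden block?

Normal force: N = m g cos θ = 3.5 × 9.8 × cos 28° = 30.29 N.
For equilibrium along the incline, friction must balance the weight component: f = m g sin θ = 16.1 N up the slope.
The static-friction ceiling is μ_s N = 0.39 × 30.29 = 11.81 N.
Since |16.1| > 11.81 N, static friction cannot hold it; the wooden block slides down the incline and kinetic friction applies: f = μ_k N = 0.26 × 30.29 = 7.87 N.

f ≈ 7.87 N (up the incline)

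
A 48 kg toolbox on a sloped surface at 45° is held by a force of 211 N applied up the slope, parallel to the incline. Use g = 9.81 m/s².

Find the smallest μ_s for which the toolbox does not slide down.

N = m g cos θ = 333 N.
Friction must make up the shortfall along the incline: f = m g sin θ − P = 333 − 211 = 122 N.
At the threshold f = μ_s N, so μ_s,min = 122/333 = 0.366.

μ_s,min ≈ 0.366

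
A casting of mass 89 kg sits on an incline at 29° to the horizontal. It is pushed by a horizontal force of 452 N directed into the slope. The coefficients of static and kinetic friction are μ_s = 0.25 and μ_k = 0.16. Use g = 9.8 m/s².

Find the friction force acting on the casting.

Resolve perpendicular to the incline: N = m g cos θ + P sin θ = 89×9.8×cos 29° + 452×sin 29° = 982 N.
Along the incline, the net driving force (taking up-slope positive) is P cos θ − m g sin θ = 395.3 − 422.9 = -27.52 N, so equilibrium requires friction f = 27.52 N (up-slope).
The limit of static friction is μ_s N = 245.5 N.
|f_req| = 27.52 ≤ 245.5 N → the casting is in equilibrium; friction equals the required value.

f ≈ 27.5 N (up the incline)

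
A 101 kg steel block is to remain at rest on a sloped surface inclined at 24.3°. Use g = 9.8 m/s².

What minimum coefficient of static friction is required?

μ_s,min ≈ 0.452

At the slip threshold m g sin θ = μ_s m g cos θ, so μ_s,min = tan θ.
μ_s,min = tan 24.3° = 0.452.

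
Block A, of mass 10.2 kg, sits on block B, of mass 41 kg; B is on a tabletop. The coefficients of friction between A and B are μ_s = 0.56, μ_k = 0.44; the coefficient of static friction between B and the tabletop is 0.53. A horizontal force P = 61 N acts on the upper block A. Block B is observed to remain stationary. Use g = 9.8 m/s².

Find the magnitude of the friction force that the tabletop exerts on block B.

The normal force B exerts on A is simply A's weight, N₁ = 99.96 N.
So the A–B interface can sustain at most μ_s N₁ = 55.98 N of static friction.
Since P = 61 N > 55.98 N, A slides on B; the A–B friction is kinetic: f₁ = μ_k N₁ = 0.44×99.96 = 44 N.
By Newton's third law B feels 44 N forward from A. With B stationary, the floor's static friction on B balances it: f₂ = 44 N (well within μ_s(m_A+m_B)g = 265.9 N).

f ≈ 44 N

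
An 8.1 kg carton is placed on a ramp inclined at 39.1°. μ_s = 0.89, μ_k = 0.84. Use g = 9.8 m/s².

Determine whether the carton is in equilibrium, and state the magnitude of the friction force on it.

f ≈ 50.1 N

N = m g cos θ = 61.6 N.
Down-slope weight component: m g sin θ = 50.1 N.
μ_s N = 54.8 N.
50.1 ≤ 54.8 N, so it stays put; friction = 50.1 N.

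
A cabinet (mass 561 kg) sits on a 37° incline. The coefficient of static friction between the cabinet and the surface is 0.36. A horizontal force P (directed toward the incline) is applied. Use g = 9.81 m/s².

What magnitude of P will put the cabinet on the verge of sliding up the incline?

At impending motion up the slope, friction acts down-slope at its limit: f = μ_s N.
Perpendicular to the incline: N = m g cos θ + P sin θ.
Along the incline: P cos θ = m g sin θ + μ_s N = m g sin θ + μ_s (m g cos θ + P sin θ).
Solving, P (cos θ − μ_s sin θ) = m g (sin θ + μ_s cos θ), so P = 561×9.81×(sin 37° + 0.36 cos 37°)/(cos 37° − 0.36 sin 37°) = 5500×0.8893/0.582 = 8410 N.

P ≈ 8410 N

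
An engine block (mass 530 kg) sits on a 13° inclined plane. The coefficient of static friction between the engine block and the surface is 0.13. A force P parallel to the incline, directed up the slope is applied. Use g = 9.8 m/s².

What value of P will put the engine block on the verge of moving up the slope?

At impending motion up the slope, friction acts down-slope at its limit: f = μ_s N.
P is parallel to the surface, so N = m g cos θ = 5060 N.
Along the incline: P = m g sin θ + μ_s N = 1170 + 0.13×5060 = 1830 N.

P ≈ 1830 N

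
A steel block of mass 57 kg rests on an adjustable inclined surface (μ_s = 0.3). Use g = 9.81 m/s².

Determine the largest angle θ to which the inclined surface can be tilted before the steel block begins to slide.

θ_max ≈ 16.7°

At the slip threshold, m g sin θ = μ_s · m g cos θ, so tan θ = μ_s.
θ_max = arctan(0.3) = 16.7°.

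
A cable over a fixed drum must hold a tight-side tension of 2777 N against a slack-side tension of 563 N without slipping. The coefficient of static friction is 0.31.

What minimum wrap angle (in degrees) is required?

T₂/T₁ = e^{μβ} → β = ln(T₂/T₁)/μ.
β = ln(2777/563)/0.31 = 1.596/0.31 = 5.148 rad.
In degrees: β = 5.148 × 180/π = 295°.

β_min ≈ 295°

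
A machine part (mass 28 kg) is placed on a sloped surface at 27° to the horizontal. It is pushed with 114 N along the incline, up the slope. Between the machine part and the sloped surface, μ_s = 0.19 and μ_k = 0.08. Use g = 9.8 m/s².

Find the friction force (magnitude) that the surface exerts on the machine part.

f ≈ 10.6 N (up the incline)

The normal reaction is N = m g cos θ = 244.5 N.
Parallel to the incline, ΣF = 0 gives f = m g sin θ − P = 124.6 − 114 = 10.57 N (up-slope positive).
The static-friction ceiling is μ_s N = 0.19 × 244.5 = 46.45 N.
Since |10.57| ≤ 46.45 N, no slip — friction simply equals what equilibrium demands.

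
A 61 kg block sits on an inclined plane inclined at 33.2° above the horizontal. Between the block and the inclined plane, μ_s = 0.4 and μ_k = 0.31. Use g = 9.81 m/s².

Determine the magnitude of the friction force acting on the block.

f ≈ 155 N (up the incline)

Perpendicular to the surface, N = m g cos θ = 61·9.81·cos 33.2° = 500.7 N.
For equilibrium along the incline, friction must balance the weight component: f = m g sin θ = 327.7 N up the slope.
Static friction can supply at most μ_s N = 200.3 N.
|327.7| exceeds 200.3 N, so the block slips down-slope; friction is kinetic, f = μ_k N = 0.31×500.7 = 155 N.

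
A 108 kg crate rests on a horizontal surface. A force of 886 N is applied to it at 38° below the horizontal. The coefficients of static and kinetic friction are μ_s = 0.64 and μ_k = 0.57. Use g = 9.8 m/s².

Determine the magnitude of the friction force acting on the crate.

Vertical equilibrium gives N = m g + P sin α = 1604 N.
Horizontally, friction must balance P cos α = 698.2 N.
The static-friction limit is μ_s N = 1026 N.
Since 698.2 N does not exceed the limit, the crate stays at rest and f = 698 N.

f ≈ 698 N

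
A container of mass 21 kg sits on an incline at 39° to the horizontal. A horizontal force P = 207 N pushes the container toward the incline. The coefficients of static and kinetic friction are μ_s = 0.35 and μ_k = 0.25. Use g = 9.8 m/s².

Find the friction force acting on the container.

The horizontal push has a component P sin θ into the surface, so N = m g cos θ + P sin θ = 159.9 + 130.3 = 290.2 N.
Parallel to the incline: P cos θ − m g sin θ = 160.9 − 129.5 = 31.36 N; the friction needed to balance this is 31.36 N acting down the slope.
Maximum static friction: μ_s N = 0.35 × 290.2 = 101.6 N.
|f_req| = 31.36 ≤ 101.6 N → the container is in equilibrium; friction equals the required value.

f ≈ 31.4 N (down the incline)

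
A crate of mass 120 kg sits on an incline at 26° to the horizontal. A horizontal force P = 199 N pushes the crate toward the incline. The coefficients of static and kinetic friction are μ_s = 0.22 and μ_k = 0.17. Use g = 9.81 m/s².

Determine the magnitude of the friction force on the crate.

f ≈ 195 N (up the incline)

Normal direction: N = m g cos θ + P sin θ = 1145 N.
Along the incline, the net driving force (taking up-slope positive) is P cos θ − m g sin θ = 178.9 − 516.1 = -337.2 N, so equilibrium requires friction f = 337.2 N (up-slope).
The limit of static friction is μ_s N = 252 N.
|f_req| = 337.2 > 252 N → the crate slides down the incline; f = μ_k N = 0.17 × 1145 = 195 N.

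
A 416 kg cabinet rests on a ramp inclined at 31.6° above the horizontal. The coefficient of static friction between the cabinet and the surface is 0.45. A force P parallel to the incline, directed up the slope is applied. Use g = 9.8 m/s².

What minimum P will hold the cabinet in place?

P_min ≈ 574 N

The cabinet tends to slide down (tan θ > μ_s), so at the point of impending slip friction acts up-slope at its limit: f = μ_s N.
P is parallel to the surface, so N = m g cos θ = 3470 N.
Along the incline: P + μ_s N = m g sin θ, so P = 2140 − 0.45×3470 = 574 N.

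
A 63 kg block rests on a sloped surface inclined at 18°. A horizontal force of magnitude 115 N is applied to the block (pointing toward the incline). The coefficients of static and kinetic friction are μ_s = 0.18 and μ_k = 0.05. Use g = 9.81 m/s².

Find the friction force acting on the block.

f ≈ 81.6 N (up the incline)

Resolve perpendicular to the incline: N = m g cos θ + P sin θ = 63×9.81×cos 18° + 115×sin 18° = 623.3 N.
Parallel to the incline: P cos θ − m g sin θ = 109.4 − 191 = -81.61 N; the friction needed to balance this is 81.61 N acting up the slope.
Maximum static friction: μ_s N = 0.18 × 623.3 = 112.2 N.
|f_req| = 81.61 ≤ 112.2 N → the block is in equilibrium; friction equals the required value.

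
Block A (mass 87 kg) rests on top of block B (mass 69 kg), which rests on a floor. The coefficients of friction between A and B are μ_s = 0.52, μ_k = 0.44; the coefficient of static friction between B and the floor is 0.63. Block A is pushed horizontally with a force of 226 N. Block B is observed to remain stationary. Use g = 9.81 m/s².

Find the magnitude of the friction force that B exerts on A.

Between the blocks, N₁ = m_A g = 853.5 N.
So the A–B interface can sustain at most μ_s N₁ = 443.8 N of static friction.
P = 226 N is within that limit, so A and B move together (both at rest); the A–B friction is simply f₁ = P = 226 N.
B experiences an equal 226 N forward from A (third law). B is in equilibrium, so the floor supplies f₂ = 226 N of static friction (limit μ_s(m_A+m_B)g = 964.1 N, not exceeded).

f ≈ 226 N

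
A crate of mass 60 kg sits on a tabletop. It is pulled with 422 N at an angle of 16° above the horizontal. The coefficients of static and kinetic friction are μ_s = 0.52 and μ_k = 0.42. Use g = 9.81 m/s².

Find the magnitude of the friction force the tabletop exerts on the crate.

f ≈ 198 N

N = m g − P sin α = 588.6 − 422×sin 16° = 472.3 N.
The horizontal driving force is P cos α = 405.7 N, so equilibrium needs friction f = 405.7 N.
μ_s N = 0.52 × 472.3 = 245.6 N.
The required friction exceeds μ_s N, so the crate moves and f = μ_k N = 198 N.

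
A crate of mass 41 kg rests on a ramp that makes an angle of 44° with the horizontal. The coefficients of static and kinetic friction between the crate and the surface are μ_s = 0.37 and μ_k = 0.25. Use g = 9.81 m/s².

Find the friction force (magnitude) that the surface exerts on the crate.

Perpendicular to the surface, N = m g cos θ = 41·9.81·cos 44° = 289.3 N.
Along the slope the weight component is m g sin θ = 279.4 N; friction must supply exactly this, acting up-slope.
Maximum static friction available: μ_s N = 0.37 × 289.3 = 107.1 N.
Since |279.4| > 107.1 N, static friction cannot hold it; the crate slides down the incline and kinetic friction applies: f = μ_k N = 0.25 × 289.3 = 72.3 N.

f ≈ 72.3 N (up the incline)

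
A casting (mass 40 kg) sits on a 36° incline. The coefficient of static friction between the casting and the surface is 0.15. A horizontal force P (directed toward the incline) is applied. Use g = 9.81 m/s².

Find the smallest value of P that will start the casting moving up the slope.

P ≈ 386 N

At impending motion up the slope, friction acts down-slope at its limit: f = μ_s N.
Perpendicular to the incline: N = m g cos θ + P sin θ.
Along the incline: P cos θ = m g sin θ + μ_s N = m g sin θ + μ_s (m g cos θ + P sin θ).
Solving, P (cos θ − μ_s sin θ) = m g (sin θ + μ_s cos θ), so P = 40×9.81×(sin 36° + 0.15 cos 36°)/(cos 36° − 0.15 sin 36°) = 392×0.7091/0.7208 = 386 N.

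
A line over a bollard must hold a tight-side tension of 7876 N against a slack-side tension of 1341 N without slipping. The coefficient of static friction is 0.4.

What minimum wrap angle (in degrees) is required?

β_min ≈ 254°

T₂/T₁ = e^{μβ} → β = ln(T₂/T₁)/μ.
β = ln(7876/1341)/0.4 = 1.77/0.4 = 4.426 rad.
In degrees: β = 4.426 × 180/π = 254°.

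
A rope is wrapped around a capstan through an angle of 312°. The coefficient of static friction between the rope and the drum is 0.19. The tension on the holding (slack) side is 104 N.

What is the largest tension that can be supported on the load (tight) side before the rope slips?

T_max ≈ 293 N

At impending slip the capstan equation gives T₂/T₁ = e^{μβ} with β in radians.
β = 312° × π/180 = 5.445 rad.
e^{μβ} = e^{0.19×5.445} = 2.814.
T₂ = T₁ · e^{μβ} = 104 × 2.814 = 293 N.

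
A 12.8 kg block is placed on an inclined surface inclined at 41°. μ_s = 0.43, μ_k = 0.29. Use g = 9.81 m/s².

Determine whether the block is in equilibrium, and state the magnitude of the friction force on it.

N = m g cos θ = 94.8 N.
Down-slope weight component: m g sin θ = 82.4 N.
μ_s N = 40.7 N.
82.4 > 40.7 N, so it slides; kinetic friction f = μ_k N = 0.29×94.8 = 27.5 N.

f ≈ 27.5 N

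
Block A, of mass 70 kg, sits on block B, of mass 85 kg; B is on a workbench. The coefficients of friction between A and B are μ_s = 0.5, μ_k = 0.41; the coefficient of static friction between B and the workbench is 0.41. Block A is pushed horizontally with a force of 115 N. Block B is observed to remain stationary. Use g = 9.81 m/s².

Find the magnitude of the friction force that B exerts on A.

f ≈ 115 N

Normal force at the A–B interface: N₁ = m_A g = 686.7 N.
So the A–B interface can sustain at most μ_s N₁ = 343.4 N of static friction.
Since P = 115 N ≤ 343.4 N, A does not slip on B; friction on A equals P = 115 N.
B experiences an equal 115 N forward from A (third law). B is in equilibrium, so the floor supplies f₂ = 115 N of static friction (limit μ_s(m_A+m_B)g = 623.4 N, not exceeded).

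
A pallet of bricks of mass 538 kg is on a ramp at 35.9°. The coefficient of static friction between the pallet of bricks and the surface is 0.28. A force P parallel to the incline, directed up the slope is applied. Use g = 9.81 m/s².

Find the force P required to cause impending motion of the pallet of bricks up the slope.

At impending motion up the slope, friction acts down-slope at its limit: f = μ_s N.
P is parallel to the surface, so N = m g cos θ = 4280 N.
Along the incline: P = m g sin θ + μ_s N = 3090 + 0.28×4280 = 4290 N.

P ≈ 4290 N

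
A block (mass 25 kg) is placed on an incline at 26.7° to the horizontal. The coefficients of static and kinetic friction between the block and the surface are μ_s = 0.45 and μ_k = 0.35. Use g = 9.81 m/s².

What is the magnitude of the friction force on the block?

f ≈ 76.7 N (up the incline)

Normal force: N = m g cos θ = 25 × 9.81 × cos 26.7° = 219.1 N.
For equilibrium along the incline, friction must balance the weight component: f = m g sin θ = 110.2 N up the slope.
The static-friction ceiling is μ_s N = 0.45 × 219.1 = 98.59 N.
Since |110.2| > 98.59 N, static friction cannot hold it; the block slides down the incline and kinetic friction applies: f = μ_k N = 0.35 × 219.1 = 76.7 N.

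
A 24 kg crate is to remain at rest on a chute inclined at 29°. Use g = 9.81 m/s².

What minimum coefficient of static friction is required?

At the slip threshold m g sin θ = μ_s m g cos θ, so μ_s,min = tan θ.
μ_s,min = tan 29° = 0.554.

μ_s,min ≈ 0.554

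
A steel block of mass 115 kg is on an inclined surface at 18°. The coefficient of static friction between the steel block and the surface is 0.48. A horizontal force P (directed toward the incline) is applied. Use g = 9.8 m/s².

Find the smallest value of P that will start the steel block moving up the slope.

P ≈ 1070 N

At impending motion up the slope, friction acts down-slope at its limit: f = μ_s N.
Perpendicular to the incline: N = m g cos θ + P sin θ.
Along the incline: P cos θ = m g sin θ + μ_s N = m g sin θ + μ_s (m g cos θ + P sin θ).
Solving, P (cos θ − μ_s sin θ) = m g (sin θ + μ_s cos θ), so P = 115×9.8×(sin 18° + 0.48 cos 18°)/(cos 18° − 0.48 sin 18°) = 1130×0.7655/0.8027 = 1070 N.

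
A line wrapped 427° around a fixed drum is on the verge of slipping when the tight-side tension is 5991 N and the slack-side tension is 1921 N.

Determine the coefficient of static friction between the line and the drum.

T₂/T₁ = e^{μβ} → μ = ln(T₂/T₁)/β.
β = 427° = 7.453 rad.
μ = ln(5991/1921)/7.453 = ln(3.119)/7.453 = 0.153.

μ ≈ 0.153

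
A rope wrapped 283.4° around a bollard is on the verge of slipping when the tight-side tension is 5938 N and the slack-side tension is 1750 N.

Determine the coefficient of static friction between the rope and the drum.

T₂/T₁ = e^{μβ} → μ = ln(T₂/T₁)/β.
β = 283.4° = 4.946 rad.
μ = ln(5938/1750)/4.946 = ln(3.393)/4.946 = 0.247.

μ ≈ 0.247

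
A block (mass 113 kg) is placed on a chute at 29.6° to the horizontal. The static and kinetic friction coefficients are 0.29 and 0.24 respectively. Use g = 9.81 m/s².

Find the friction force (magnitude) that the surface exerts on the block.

Perpendicular to the surface, N = m g cos θ = 113·9.81·cos 29.6° = 963.9 N.
Along the slope the weight component is m g sin θ = 547.5 N; friction must supply exactly this, acting up-slope.
The static-friction ceiling is μ_s N = 0.29 × 963.9 = 279.5 N.
|547.5| exceeds 279.5 N, so the block slips down-slope; friction is kinetic, f = μ_k N = 0.24×963.9 = 231 N.

f ≈ 231 N (up the incline)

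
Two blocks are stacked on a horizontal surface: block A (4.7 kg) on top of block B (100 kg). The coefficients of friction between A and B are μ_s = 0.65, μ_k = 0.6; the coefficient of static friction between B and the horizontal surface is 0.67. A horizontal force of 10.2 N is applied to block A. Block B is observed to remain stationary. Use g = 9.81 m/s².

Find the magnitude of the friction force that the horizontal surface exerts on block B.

f ≈ 10.2 N

Normal force at the A–B interface: N₁ = m_A g = 46.11 N.
Maximum static friction on A from B: μ_s N₁ = 0.65×46.11 = 29.97 N.
P = 10.2 N is within that limit, so A and B move together (both at rest); the A–B friction is simply f₁ = P = 10.2 N.
B experiences an equal 10.2 N forward from A (third law). B is in equilibrium, so the floor supplies f₂ = 10.2 N of static friction (limit μ_s(m_A+m_B)g = 688.2 N, not exceeded).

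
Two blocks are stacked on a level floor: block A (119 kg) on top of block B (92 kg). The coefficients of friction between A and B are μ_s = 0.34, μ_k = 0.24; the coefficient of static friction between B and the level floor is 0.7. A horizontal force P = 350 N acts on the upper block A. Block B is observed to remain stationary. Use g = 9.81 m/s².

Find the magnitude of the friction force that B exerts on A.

The normal force B exerts on A is simply A's weight, N₁ = 1167 N.
So the A–B interface can sustain at most μ_s N₁ = 396.9 N of static friction.
P = 350 N is within that limit, so A and B move together (both at rest); the A–B friction is simply f₁ = P = 350 N.
B experiences an equal 350 N forward from A (third law). B is in equilibrium, so the floor supplies f₂ = 350 N of static friction (limit μ_s(m_A+m_B)g = 1449 N, not exceeded).

f ≈ 350 N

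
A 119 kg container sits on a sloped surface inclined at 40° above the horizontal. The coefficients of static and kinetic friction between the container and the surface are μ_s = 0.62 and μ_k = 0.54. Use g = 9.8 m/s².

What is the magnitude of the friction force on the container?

f ≈ 482 N (up the incline)

Normal force: N = m g cos θ = 119 × 9.8 × cos 40° = 893.4 N.
Along the slope the weight component is m g sin θ = 749.6 N; friction must supply exactly this, acting up-slope.
Maximum static friction available: μ_s N = 0.62 × 893.4 = 553.9 N.
Since |749.6| > 553.9 N, static friction cannot hold it; the container slides down the incline and kinetic friction applies: f = μ_k N = 0.54 × 893.4 = 482 N.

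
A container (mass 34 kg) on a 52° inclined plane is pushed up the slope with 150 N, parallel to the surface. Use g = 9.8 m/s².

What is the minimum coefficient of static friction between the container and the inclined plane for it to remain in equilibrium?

N = m g cos θ = 205.1 N.
Friction must make up the shortfall along the incline: f = m g sin θ − P = 262.6 − 150 = 112.6 N.
At the threshold f = μ_s N, so μ_s,min = 112.6/205.1 = 0.549.

μ_s,min ≈ 0.549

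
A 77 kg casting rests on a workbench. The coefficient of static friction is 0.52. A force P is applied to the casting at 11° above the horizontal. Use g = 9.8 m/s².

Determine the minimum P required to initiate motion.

P ≈ 363 N

N = m g − P sin α (the pull lifts the casting).
At impending slip, P cos α = μ_s N = μ_s (m g − P sin α).
Solving: P (cos α + μ_s sin α) = μ_s m g → P = 0.52×755/(cos 11° + 0.52 sin 11°) = 392/1.081 = 363 N.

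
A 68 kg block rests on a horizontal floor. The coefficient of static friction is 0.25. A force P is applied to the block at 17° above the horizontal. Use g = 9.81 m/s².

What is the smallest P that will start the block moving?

P ≈ 162 N

N = m g − P sin α (the pull lifts the block).
At impending slip, P cos α = μ_s N = μ_s (m g − P sin α).
Solving: P (cos α + μ_s sin α) = μ_s m g → P = 0.25×667/(cos 17° + 0.25 sin 17°) = 167/1.029 = 162 N.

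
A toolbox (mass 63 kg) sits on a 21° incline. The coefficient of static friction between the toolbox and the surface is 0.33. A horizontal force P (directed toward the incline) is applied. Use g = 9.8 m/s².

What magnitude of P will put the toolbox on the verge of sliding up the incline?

At impending motion up the slope, friction acts down-slope at its limit: f = μ_s N.
Perpendicular to the incline: N = m g cos θ + P sin θ.
Along the incline: P cos θ = m g sin θ + μ_s N = m g sin θ + μ_s (m g cos θ + P sin θ).
Solving, P (cos θ − μ_s sin θ) = m g (sin θ + μ_s cos θ), so P = 63×9.8×(sin 21° + 0.33 cos 21°)/(cos 21° − 0.33 sin 21°) = 617×0.6664/0.8153 = 505 N.

P ≈ 505 N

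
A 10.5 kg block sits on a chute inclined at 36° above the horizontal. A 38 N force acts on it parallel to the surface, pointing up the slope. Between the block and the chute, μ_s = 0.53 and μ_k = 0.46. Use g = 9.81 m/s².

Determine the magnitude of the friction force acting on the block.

f ≈ 22.5 N (up the incline)

Normal force: N = m g cos θ = 10.5 × 9.81 × cos 36° = 83.33 N.
Parallel to the incline, ΣF = 0 gives f = m g sin θ − P = 60.54 − 38 = 22.54 N (up-slope positive).
Maximum static friction available: μ_s N = 0.53 × 83.33 = 44.17 N.
Since |22.54| ≤ 44.17 N, static friction is sufficient; f equals the required value, not μ_s N.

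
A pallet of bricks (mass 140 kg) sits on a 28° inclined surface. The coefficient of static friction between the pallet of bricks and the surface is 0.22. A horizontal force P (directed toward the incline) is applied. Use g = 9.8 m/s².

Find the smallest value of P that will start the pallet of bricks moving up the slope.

At impending motion up the slope, friction acts down-slope at its limit: f = μ_s N.
Perpendicular to the incline: N = m g cos θ + P sin θ.
Along the incline: P cos θ = m g sin θ + μ_s N = m g sin θ + μ_s (m g cos θ + P sin θ).
Solving, P (cos θ − μ_s sin θ) = m g (sin θ + μ_s cos θ), so P = 140×9.8×(sin 28° + 0.22 cos 28°)/(cos 28° − 0.22 sin 28°) = 1370×0.6637/0.7797 = 1170 N.

P ≈ 1170 N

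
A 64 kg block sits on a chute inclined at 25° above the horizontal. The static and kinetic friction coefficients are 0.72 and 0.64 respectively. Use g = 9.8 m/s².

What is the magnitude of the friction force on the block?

The normal reaction is N = m g cos θ = 568.4 N.
Along the slope the weight component is m g sin θ = 265.1 N; friction must supply exactly this, acting up-slope.
Static friction can supply at most μ_s N = 409.3 N.
Since |265.1| ≤ 409.3 N, static friction is sufficient; f equals the required value, not μ_s N.

f ≈ 265 N (up the incline)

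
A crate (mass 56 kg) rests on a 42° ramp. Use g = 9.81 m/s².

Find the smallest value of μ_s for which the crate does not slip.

At the slip threshold m g sin θ = μ_s m g cos θ, so μ_s,min = tan θ.
μ_s,min = tan 42° = 0.9.

μ_s,min ≈ 0.9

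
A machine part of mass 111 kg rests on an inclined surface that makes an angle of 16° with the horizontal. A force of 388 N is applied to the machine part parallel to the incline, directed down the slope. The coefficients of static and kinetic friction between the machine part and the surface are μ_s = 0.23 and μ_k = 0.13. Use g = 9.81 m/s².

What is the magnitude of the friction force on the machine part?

f ≈ 136 N (up the incline)

The normal reaction is N = m g cos θ = 1047 N.
The friction needed for equilibrium is m g sin θ + P = 300.1 + 388 = 688.1 N, measured positive up-slope.
Static friction can supply at most μ_s N = 240.7 N.
Since |688.1| > 240.7 N, static friction cannot hold it; the machine part slides down the incline and kinetic friction applies: f = μ_k N = 0.13 × 1047 = 136 N.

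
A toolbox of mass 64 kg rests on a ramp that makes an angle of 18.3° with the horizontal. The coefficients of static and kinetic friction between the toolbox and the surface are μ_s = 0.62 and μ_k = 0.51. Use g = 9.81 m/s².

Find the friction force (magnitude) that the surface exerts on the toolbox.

f ≈ 197 N (up the incline)

Normal force: N = m g cos θ = 64 × 9.81 × cos 18.3° = 596.1 N.
For equilibrium along the incline, friction must balance the weight component: f = m g sin θ = 197.1 N up the slope.
Static friction can supply at most μ_s N = 369.6 N.
Since |197.1| ≤ 369.6 N, static friction is sufficient; f equals the required value, not μ_s N.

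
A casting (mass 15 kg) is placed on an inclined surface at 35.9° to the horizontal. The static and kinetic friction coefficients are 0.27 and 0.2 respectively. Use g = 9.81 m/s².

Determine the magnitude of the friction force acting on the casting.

Perpendicular to the surface, N = m g cos θ = 15·9.81·cos 35.9° = 119.2 N.
For equilibrium along the incline, friction must balance the weight component: f = m g sin θ = 86.28 N up the slope.
The static-friction ceiling is μ_s N = 0.27 × 119.2 = 32.18 N.
|86.28| exceeds 32.18 N, so the casting slips down-slope; friction is kinetic, f = μ_k N = 0.2×119.2 = 23.8 N.

f ≈ 23.8 N (up the incline)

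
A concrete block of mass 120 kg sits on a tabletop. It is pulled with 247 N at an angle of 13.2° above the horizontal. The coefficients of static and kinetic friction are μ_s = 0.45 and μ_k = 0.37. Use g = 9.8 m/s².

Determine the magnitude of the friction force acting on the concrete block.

f ≈ 240 N

Vertical equilibrium gives N = m g − P sin α = 1120 N.
The horizontal driving force is P cos α = 240.5 N, so equilibrium needs friction f = 240.5 N.
The static-friction limit is μ_s N = 503.8 N.
240.5 ≤ 503.8 N → static; friction equals the required 240 N.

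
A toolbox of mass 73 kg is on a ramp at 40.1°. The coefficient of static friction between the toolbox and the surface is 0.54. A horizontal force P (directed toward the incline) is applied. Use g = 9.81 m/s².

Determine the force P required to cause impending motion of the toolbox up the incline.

P ≈ 1820 N

At impending motion up the slope, friction acts down-slope at its limit: f = μ_s N.
Perpendicular to the incline: N = m g cos θ + P sin θ.
Along the incline: P cos θ = m g sin θ + μ_s N = m g sin θ + μ_s (m g cos θ + P sin θ).
Solving, P (cos θ − μ_s sin θ) = m g (sin θ + μ_s cos θ), so P = 73×9.81×(sin 40.1° + 0.54 cos 40.1°)/(cos 40.1° − 0.54 sin 40.1°) = 716×1.057/0.4171 = 1820 N.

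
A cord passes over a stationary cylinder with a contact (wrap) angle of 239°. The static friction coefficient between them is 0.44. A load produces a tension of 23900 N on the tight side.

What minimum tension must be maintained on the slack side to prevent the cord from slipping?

Capstan equation at impending slip: T_tight/T_slack = e^{μβ}.
β = 239° = 4.171 rad; e^{μβ} = e^{0.44×4.171} = 6.268.
T_slack = T_tight / e^{μβ} = 23900 / 6.268 = 3810 N.

T_min ≈ 3810 N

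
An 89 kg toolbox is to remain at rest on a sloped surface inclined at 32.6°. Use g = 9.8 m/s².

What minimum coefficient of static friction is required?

μ_s,min ≈ 0.64

At the slip threshold m g sin θ = μ_s m g cos θ, so μ_s,min = tan θ.
μ_s,min = tan 32.6° = 0.64.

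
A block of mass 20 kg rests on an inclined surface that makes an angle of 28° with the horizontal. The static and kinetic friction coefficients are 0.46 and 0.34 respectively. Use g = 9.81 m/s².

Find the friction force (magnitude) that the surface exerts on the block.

f ≈ 58.9 N (up the incline)

The normal reaction is N = m g cos θ = 173.2 N.
For equilibrium along the incline, friction must balance the weight component: f = m g sin θ = 92.11 N up the slope.
Maximum static friction available: μ_s N = 0.46 × 173.2 = 79.69 N.
Since |92.11| > 79.69 N, static friction cannot hold it; the block slides down the incline and kinetic friction applies: f = μ_k N = 0.34 × 173.2 = 58.9 N.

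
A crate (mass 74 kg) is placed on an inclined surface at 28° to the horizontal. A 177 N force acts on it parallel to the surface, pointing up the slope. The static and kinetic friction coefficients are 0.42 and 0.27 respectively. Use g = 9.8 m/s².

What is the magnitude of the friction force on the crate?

Perpendicular to the surface, N = m g cos θ = 74·9.8·cos 28° = 640.3 N.
For equilibrium along the incline the friction force must supply f = m g sin θ − P = 340.5 − 177 = 163.5 N (positive meaning up-slope).
Maximum static friction available: μ_s N = 0.42 × 640.3 = 268.9 N.
Since |163.5| ≤ 268.9 N, no slip — friction simply equals what equilibrium demands.

f ≈ 163 N (up the incline)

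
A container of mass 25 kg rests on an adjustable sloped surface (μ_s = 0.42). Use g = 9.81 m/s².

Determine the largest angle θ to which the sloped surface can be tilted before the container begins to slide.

θ_max ≈ 22.8°

At the slip threshold, m g sin θ = μ_s · m g cos θ, so tan θ = μ_s.
θ_max = arctan(0.42) = 22.8°.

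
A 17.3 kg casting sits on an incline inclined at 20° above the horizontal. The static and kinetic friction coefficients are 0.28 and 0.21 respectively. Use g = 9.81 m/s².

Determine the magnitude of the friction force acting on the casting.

Perpendicular to the surface, N = m g cos θ = 17.3·9.81·cos 20° = 159.5 N.
For equilibrium along the incline, friction must balance the weight component: f = m g sin θ = 58.05 N up the slope.
Static friction can supply at most μ_s N = 44.65 N.
|58.05| exceeds 44.65 N, so the casting slips down-slope; friction is kinetic, f = μ_k N = 0.21×159.5 = 33.5 N.

f ≈ 33.5 N (up the incline)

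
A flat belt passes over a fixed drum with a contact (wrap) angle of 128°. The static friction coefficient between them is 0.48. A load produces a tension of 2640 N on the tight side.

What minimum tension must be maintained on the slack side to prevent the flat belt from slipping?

Capstan equation at impending slip: T_tight/T_slack = e^{μβ}.
β = 128° = 2.234 rad; e^{μβ} = e^{0.48×2.234} = 2.922.
T_slack = T_tight / e^{μβ} = 2640 / 2.922 = 903 N.

T_min ≈ 903 N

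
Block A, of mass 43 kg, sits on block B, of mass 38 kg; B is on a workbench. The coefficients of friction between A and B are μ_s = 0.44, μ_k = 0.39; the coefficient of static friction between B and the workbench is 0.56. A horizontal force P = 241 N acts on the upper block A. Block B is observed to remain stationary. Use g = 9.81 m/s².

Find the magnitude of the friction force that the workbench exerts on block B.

The normal force B exerts on A is simply A's weight, N₁ = 421.8 N.
Maximum static friction on A from B: μ_s N₁ = 0.44×421.8 = 185.6 N.
P = 241 N exceeds that limit, so A slips over B and the interface friction becomes kinetic: f₁ = μ_k N₁ = 0.39×421.8 = 165 N.
B experiences an equal 165 N forward from A (third law). B is in equilibrium, so the floor supplies f₂ = 165 N of static friction (limit μ_s(m_A+m_B)g = 445 N, not exceeded).

f ≈ 165 N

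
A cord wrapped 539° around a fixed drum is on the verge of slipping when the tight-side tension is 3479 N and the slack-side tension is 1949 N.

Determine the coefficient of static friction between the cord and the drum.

μ ≈ 0.0616

T₂/T₁ = e^{μβ} → μ = ln(T₂/T₁)/β.
β = 539° = 9.407 rad.
μ = ln(3479/1949)/9.407 = ln(1.785)/9.407 = 0.0616.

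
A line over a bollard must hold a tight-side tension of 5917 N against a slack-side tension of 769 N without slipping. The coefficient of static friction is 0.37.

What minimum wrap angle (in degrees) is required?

T₂/T₁ = e^{μβ} → β = ln(T₂/T₁)/μ.
β = ln(5917/769)/0.37 = 2.04/0.37 = 5.515 rad.
In degrees: β = 5.515 × 180/π = 316°.

β_min ≈ 316°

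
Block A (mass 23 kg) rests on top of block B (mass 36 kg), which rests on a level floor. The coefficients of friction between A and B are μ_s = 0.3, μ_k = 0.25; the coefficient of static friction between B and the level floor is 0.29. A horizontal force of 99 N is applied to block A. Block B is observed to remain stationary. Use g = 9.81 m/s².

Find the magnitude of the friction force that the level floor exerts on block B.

The normal force B exerts on A is simply A's weight, N₁ = 225.6 N.
So the A–B interface can sustain at most μ_s N₁ = 67.69 N of static friction.
Since P = 99 N > 67.69 N, A slides on B; the A–B friction is kinetic: f₁ = μ_k N₁ = 0.25×225.6 = 56.4 N.
B experiences an equal 56.4 N forward from A (third law). B is in equilibrium, so the floor supplies f₂ = 56.4 N of static friction (limit μ_s(m_A+m_B)g = 167.8 N, not exceeded).

f ≈ 56.4 N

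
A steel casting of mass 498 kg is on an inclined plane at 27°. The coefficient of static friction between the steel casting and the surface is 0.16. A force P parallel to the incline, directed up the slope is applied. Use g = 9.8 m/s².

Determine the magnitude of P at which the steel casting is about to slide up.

At impending motion up the slope, friction acts down-slope at its limit: f = μ_s N.
P is parallel to the surface, so N = m g cos θ = 4350 N.
Along the incline: P = m g sin θ + μ_s N = 2220 + 0.16×4350 = 2910 N.

P ≈ 2910 N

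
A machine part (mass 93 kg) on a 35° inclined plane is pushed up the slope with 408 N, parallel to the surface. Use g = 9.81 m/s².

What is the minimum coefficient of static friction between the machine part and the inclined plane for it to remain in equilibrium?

μ_s,min ≈ 0.154

N = m g cos θ = 747.3 N.
Friction must make up the shortfall along the incline: f = m g sin θ − P = 523.3 − 408 = 115.3 N.
At the threshold f = μ_s N, so μ_s,min = 115.3/747.3 = 0.154.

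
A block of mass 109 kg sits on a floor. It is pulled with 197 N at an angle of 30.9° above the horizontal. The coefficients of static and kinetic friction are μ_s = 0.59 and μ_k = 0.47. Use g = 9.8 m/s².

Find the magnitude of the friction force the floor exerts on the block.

f ≈ 169 N

N = m g − P sin α = 1068 − 197×sin 30.9° = 967 N.
For equilibrium, f = P cos α = 197×cos 30.9° = 169 N.
μ_s N = 0.59 × 967 = 570.5 N.
169 ≤ 570.5 N → static; friction equals the required 169 N.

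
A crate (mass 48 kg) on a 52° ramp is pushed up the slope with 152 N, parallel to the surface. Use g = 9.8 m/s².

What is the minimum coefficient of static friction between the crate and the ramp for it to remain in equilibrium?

N = m g cos θ = 289.6 N.
Friction must make up the shortfall along the incline: f = m g sin θ − P = 370.7 − 152 = 218.7 N.
At the threshold f = μ_s N, so μ_s,min = 218.7/289.6 = 0.755.

μ_s,min ≈ 0.755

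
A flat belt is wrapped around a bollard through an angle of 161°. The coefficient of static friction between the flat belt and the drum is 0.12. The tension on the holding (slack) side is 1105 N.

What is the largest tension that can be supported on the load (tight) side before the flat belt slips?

At impending slip the capstan equation gives T₂/T₁ = e^{μβ} with β in radians.
β = 161° × π/180 = 2.81 rad.
e^{μβ} = e^{0.12×2.81} = 1.401.
T₂ = T₁ · e^{μβ} = 1105 × 1.401 = 1550 N.

T_max ≈ 1550 N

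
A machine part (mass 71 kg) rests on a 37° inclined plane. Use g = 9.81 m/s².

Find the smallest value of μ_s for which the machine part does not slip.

μ_s,min ≈ 0.754

At the slip threshold m g sin θ = μ_s m g cos θ, so μ_s,min = tan θ.
μ_s,min = tan 37° = 0.754.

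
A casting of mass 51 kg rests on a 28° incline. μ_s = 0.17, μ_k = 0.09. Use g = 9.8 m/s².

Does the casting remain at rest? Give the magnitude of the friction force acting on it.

f ≈ 39.7 N

N = m g cos θ = 441 N.
Down-slope weight component: m g sin θ = 235 N.
μ_s N = 75 N.
235 > 75 N, so it slides; kinetic friction f = μ_k N = 0.09×441 = 39.7 N.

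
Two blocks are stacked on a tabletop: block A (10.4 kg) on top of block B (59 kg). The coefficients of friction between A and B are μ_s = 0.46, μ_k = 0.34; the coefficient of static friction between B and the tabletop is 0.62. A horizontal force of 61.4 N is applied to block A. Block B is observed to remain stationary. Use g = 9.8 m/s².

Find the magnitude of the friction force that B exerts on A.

The normal force B exerts on A is simply A's weight, N₁ = 101.9 N.
Maximum static friction on A from B: μ_s N₁ = 0.46×101.9 = 46.88 N.
Since P = 61.4 N > 46.88 N, A slides on B; the A–B friction is kinetic: f₁ = μ_k N₁ = 0.34×101.9 = 34.7 N.
By Newton's third law B feels 34.7 N forward from A. With B stationary, the floor's static friction on B balances it: f₂ = 34.7 N (well within μ_s(m_A+m_B)g = 421.7 N).

f ≈ 34.7 N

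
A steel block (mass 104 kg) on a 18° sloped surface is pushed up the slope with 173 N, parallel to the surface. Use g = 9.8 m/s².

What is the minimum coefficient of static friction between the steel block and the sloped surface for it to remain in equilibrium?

μ_s,min ≈ 0.146

N = m g cos θ = 969.3 N.
Friction must make up the shortfall along the incline: f = m g sin θ − P = 315 − 173 = 142 N.
At the threshold f = μ_s N, so μ_s,min = 142/969.3 = 0.146.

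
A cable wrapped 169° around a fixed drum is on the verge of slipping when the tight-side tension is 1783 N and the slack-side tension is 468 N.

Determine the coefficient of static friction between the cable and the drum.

T₂/T₁ = e^{μβ} → μ = ln(T₂/T₁)/β.
β = 169° = 2.95 rad.
μ = ln(1783/468)/2.95 = ln(3.81)/2.95 = 0.453.

μ ≈ 0.453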